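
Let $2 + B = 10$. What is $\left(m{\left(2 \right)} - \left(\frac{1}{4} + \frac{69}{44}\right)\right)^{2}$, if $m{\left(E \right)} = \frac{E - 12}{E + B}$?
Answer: $\frac{961}{121} \approx 7.9421$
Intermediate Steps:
$B = 8$ ($B = -2 + 10 = 8$)
$m{\left(E \right)} = \frac{-12 + E}{8 + E}$ ($m{\left(E \right)} = \frac{E - 12}{E + 8} = \frac{-12 + E}{8 + E}$)
$\left(m{\left(2 \right)} - \left(\frac{1}{4} + \frac{69}{44}\right)\right)^{2} = \left(\frac{-12 + 2}{8 + 2} - \left(\frac{1}{4} + \frac{69}{44}\right)\right)^{2} = \left(\frac{1}{10} \left(-10\right) - \frac{20}{11}\right)^{2} = \left(-1 - \frac{20}{11}\right)^{2} = \left(- \frac{31}{11}\right)^{2} = \frac{961}{121}$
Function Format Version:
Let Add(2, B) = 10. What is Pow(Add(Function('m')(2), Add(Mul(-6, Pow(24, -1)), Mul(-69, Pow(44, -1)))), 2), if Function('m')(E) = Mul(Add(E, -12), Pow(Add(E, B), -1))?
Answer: Rational(961, 121) ≈ 7.9421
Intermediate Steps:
B = 8 (B = Add(-2, 10) = 8)
Function('m')(E) = Mul(Pow(Add(8, E), -1), Add(-12, E)) (Function('m')(E) = Mul(Add(E, -12), Pow(Add(E, 8), -1)) = Mul(Add(-12, E), Pow(Add(8, E), -1)) = Mul(Pow(Add(8, E), -1), Add(-12, E)))
Pow(Add(Function('m')(2), Add(Mul(-6, Pow(24, -1)), Mul(-69, Pow(44, -1)))), 2) = Pow(Add(Mul(Pow(Add(8, 2), -1), Add(-12, 2)), Add(Mul(-6, Pow(24, -1)), Mul(-69, Pow(44, -1)))), 2) = Pow(Add(Mul(Pow(10, -1), -10), Add(Mul(-6, Rational(1, 24)), Mul(-69, Rational(1, 44)))), 2) = Pow(Add(Mul(Rational(1, 10), -10), Add(Rational(-1, 4), Rational(-69, 44))), 2) = Pow(Add(-1, Rational(-20, 11)), 2) = Pow(Rational(-31, 11), 2) = Rational(961, 121)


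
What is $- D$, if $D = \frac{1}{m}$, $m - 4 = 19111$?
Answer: $- \frac{1}{19115} \approx -5.2315 \cdot 10^{-5}$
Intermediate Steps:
$m = 19115$ ($m = 4 + 19111 = 19115$)
$D = \frac{1}{19115} \approx 5.2315 \cdot 10^{-5}$
$- D = \left(-1\right) \frac{1}{19115} = - \frac{1}{19115}$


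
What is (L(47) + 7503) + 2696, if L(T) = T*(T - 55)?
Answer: 9823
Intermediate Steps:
L(T) = T*(-55 + T)
(L(47) + 7503) + 2696 = (47*(-55 + 47) + 7503) + 2696 = (47*(-8) + 7503) + 2696 = (-376 + 7503) + 2696 = 7127 + 2696 = 9823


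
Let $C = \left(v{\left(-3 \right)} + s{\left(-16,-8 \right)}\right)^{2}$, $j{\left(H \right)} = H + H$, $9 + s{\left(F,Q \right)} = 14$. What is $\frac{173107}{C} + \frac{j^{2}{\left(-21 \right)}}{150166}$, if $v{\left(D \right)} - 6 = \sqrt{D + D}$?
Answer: $\frac{- 12997494311 i + 19404 \sqrt{6}}{75083 \left(- 115 i + 22 \sqrt{6}\right)} \approx 1234.3 - 578.37 i$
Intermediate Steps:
$s{\left(F,Q \right)} = 5$ ($s{\left(F,Q \right)} = -9 + 14 = 5$)
$j{\left(H \right)} = 2 H$
$v{\left(D \right)} = 6 + \sqrt{2} \sqrt{D}$ ($v{\left(D \right)} = 6 + \sqrt{D + D} = 6 + \sqrt{2 D} = 6 + \sqrt{2} \sqrt{D}$)
$C = \left(11 + i \sqrt{6}\right)^{2}$ ($C = \left(\left(6 + \sqrt{2} \sqrt{-3}\right) + 5\right)^{2} = \left(\left(6 + \sqrt{2} i \sqrt{3}\right) + 5\right)^{2} = \left(\left(6 + i \sqrt{6}\right) + 5\right)^{2} = \left(11 + i \sqrt{6}\right)^{2} \approx 115.0 + 53.889 i$)
$\frac{173107}{C} + \frac{j^{2}{\left(-21 \right)}}{150166} = \frac{173107}{\left(11 + i \sqrt{6}\right)^{2}} + \frac{\left(2 \left(-21\right)\right)^{2}}{150166} = \frac{173107}{\left(11 + i \sqrt{6}\right)^{2}} + \left(-42\right)^{2} \cdot \frac{1}{150166} = \frac{173107}{\left(11 + i \sqrt{6}\right)^{2}} + 1764 \cdot \frac{1}{150166} = \frac{173107}{\left(11 + i \sqrt{6}\right)^{2}} + \frac{882}{75083} = \frac{882}{75083} + \frac{173107}{\left(11 + i \sqrt{6}\right)^{2}}$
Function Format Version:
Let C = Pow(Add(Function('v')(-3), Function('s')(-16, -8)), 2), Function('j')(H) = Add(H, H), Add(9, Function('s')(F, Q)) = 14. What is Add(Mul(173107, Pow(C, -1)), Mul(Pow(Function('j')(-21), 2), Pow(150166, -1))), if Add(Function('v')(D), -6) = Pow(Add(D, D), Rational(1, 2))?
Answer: Mul(Rational(1, 75083), Pow(Add(Mul(-115, I), Mul(22, Pow(6, Rational(1, 2)))), -1), Add(Mul(-12997494311, I), Mul(19404, Pow(6, Rational(1, 2))))) ≈ Add(1234.3, Mul(-578.37, I))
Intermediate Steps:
Function('s')(F, Q) = 5 (Function('s')(F, Q) = Add(-9, 14) = 5)
Function('j')(H) = Mul(2, H)
Function('v')(D) = Add(6, Mul(Pow(2, Rational(1, 2)), Pow(D, Rational(1, 2)))) (Function('v')(D) = Add(6, Pow(Add(D, D), Rational(1, 2))) = Add(6, Pow(Mul(2, D), Rational(1, 2))) = Add(6, Mul(Pow(2, Rational(1, 2)), Pow(D, Rational(1, 2)))))
C = Pow(Add(11, Mul(I, Pow(6, Rational(1, 2)))), 2) (C = Pow(Add(Add(6, Mul(Pow(2, Rational(1, 2)), Pow(-3, Rational(1, 2)))), 5), 2) = Pow(Add(Add(6, Mul(Pow(2, Rational(1, 2)), Mul(I, Pow(3, Rational(1, 2))))), 5), 2) = Pow(Add(Add(6, Mul(I, Pow(6, Rational(1, 2)))), 5), 2) = Pow(Add(11, Mul(I, Pow(6, Rational(1, 2)))), 2) ≈ Add(115.00, Mul(53.889, I)))
Add(Mul(173107, Pow(C, -1)), Mul(Pow(Function('j')(-21), 2), Pow(150166, -1))) = Add(Mul(173107, Pow(Pow(Add(11, Mul(I, Pow(6, Rational(1, 2)))), 2), -1)), Mul(Pow(Mul(2, -21), 2), Pow(150166, -1))) = Add(Mul(173107, Pow(Add(11, Mul(I, Pow(6, Rational(1, 2)))), -2)), Mul(Pow(-42, 2), Rational(1, 150166))) = Add(Mul(173107, Pow(Add(11, Mul(I, Pow(6, Rational(1, 2)))), -2)), Mul(1764, Rational(1, 150166))) = Add(Mul(173107, Pow(Add(11, Mul(I, Pow(6, Rational(1, 2)))), -2)), Rational(882, 75083)) = Add(Rational(882, 75083), Mul(173107, Pow(Add(11, Mul(I, Pow(6, Rational(1, 2)))), -2)))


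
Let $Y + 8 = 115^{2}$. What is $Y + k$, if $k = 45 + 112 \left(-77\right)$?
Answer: $4638$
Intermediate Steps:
$Y = 13217$ ($Y = -8 + 115^{2} = -8 + 13225 = 13217$)
$k = -8579$ ($k = 45 - 8624 = -8579$)
$Y + k = 13217 - 8579 = 4638$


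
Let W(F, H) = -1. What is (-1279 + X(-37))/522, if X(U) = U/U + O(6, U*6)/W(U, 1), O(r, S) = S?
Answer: -176/87 ≈ -2.0230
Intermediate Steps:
X(U) = 1 - 6*U (X(U) = U/U + (U*6)/(-1) = 1 + (6*U)*(-1) = 1 - 6*U)
(-1279 + X(-37))/522 = (-1279 + (1 - 6*(-37)))/522 = (-1279 + (1 + 222))*(1/522) = (-1279 + 223)*(1/522) = -1056*1/522 = -176/87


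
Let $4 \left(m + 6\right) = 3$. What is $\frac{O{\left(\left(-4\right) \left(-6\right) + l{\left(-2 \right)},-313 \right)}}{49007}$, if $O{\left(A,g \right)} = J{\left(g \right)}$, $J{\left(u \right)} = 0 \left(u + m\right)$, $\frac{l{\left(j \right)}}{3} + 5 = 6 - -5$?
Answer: $0$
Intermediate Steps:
$m = - \frac{21}{4}$ ($m = -6 + \frac{1}{4} \cdot 3 = -6 + \frac{3}{4} = - \frac{21}{4} \approx -5.25$)
$l{\left(j \right)} = 18$ ($l{\left(j \right)} = -15 + 3 \left(6 - -5\right) = -15 + 3 \left(6 + 5\right) = -15 + 3 \cdot 11 = -15 + 33 = 18$)
$J{\left(u \right)} = 0$ ($J{\left(u \right)} = 0 \left(u - \frac{21}{4}\right) = 0 \left(- \frac{21}{4} + u\right) = 0$)
$O{\left(A,g \right)} = 0$
$\frac{O{\left(\left(-4\right) \left(-6\right) + l{\left(-2 \right)},-313 \right)}}{49007} = \frac{0}{49007} = 0 \cdot \frac{1}{49007} = 0$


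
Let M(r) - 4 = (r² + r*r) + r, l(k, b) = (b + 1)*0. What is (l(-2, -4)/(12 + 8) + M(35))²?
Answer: 6195121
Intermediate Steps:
l(k, b) = 0 (l(k, b) = (1 + b)*0 = 0)
M(r) = 4 + r + 2*r² (M(r) = 4 + ((r² + r*r) + r) = 4 + ((r² + r²) + r) = 4 + (2*r² + r) = 4 + (r + 2*r²) = 4 + r + 2*r²)
(l(-2, -4)/(12 + 8) + M(35))² = (0/(12 + 8) + (4 + 35 + 2*35²))² = (0/20 + (4 + 35 + 2*1225))² = (0*(1/20) + (4 + 35 + 2450))² = (0 + 2489)² = 2489² = 6195121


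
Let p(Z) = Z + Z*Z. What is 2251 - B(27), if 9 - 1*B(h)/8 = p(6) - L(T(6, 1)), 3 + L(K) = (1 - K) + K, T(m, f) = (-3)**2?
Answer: 2531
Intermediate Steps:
T(m, f) = 9
p(Z) = Z + Z**2
L(K) = -2 (L(K) = -3 + ((1 - K) + K) = -3 + 1 = -2)
B(h) = -280 (B(h) = 72 - 8*(6*(1 + 6) - 1*(-2)) = 72 - 8*(6*7 + 2) = 72 - 8*(42 + 2) = 72 - 8*44 = 72 - 352 = -280)
2251 - B(27) = 2251 - 1*(-280) = 2251 + 280 = 2531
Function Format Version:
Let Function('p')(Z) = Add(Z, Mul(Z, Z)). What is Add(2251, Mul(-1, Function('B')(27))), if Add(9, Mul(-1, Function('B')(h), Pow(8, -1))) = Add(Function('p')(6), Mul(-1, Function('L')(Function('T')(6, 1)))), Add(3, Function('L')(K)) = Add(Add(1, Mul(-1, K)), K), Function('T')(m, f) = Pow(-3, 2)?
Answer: 2531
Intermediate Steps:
Function('T')(m, f) = 9
Function('p')(Z) = Add(Z, Pow(Z, 2))
Function('L')(K) = -2 (Function('L')(K) = Add(-3, Add(Add(1, Mul(-1, K)), K)) = Add(-3, 1) = -2)
Function('B')(h) = -280 (Function('B')(h) = Add(72, Mul(-8, Add(Mul(6, Add(1, 6)), Mul(-1, -2)))) = Add(72, Mul(-8, Add(Mul(6, 7), 2))) = Add(72, Mul(-8, Add(42, 2))) = Add(72, Mul(-8, 44)) = Add(72, -352) = -280)
Add(2251, Mul(-1, Function('B')(27))) = Add(2251, Mul(-1, -280)) = Add(2251, 280) = 2531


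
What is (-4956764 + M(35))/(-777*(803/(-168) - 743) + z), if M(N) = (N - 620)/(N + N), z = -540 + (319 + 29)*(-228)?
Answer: -277579252/28063889 ≈ -9.8910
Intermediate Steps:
z = -79884 (z = -540 + 348*(-228) = -540 - 79344 = -79884)
M(N) = (-620 + N)/(2*N) (M(N) = (-620 + N)/((2*N)) = (-620 + N)*(1/(2*N)) = (-620 + N)/(2*N))
(-4956764 + M(35))/(-777*(803/(-168) - 743) + z) = (-4956764 + (1/2)*(-620 + 35)/35)/(-777*(803/(-168) - 743) - 79884) = (-4956764 + (1/2)*(1/35)*(-585))/(-777*(803*(-1/168) - 743) - 79884) = (-4956764 - 117/14)/(-777*(-803/168 - 743) - 79884) = -69394813/(14*(-777*(-125627/168) - 79884)) = -69394813/(14*(4648199/8 - 79884)) = -69394813/(14*4009127/8) = -69394813/14*8/4009127 = -277579252/28063889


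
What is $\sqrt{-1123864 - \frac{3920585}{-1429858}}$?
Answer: $\frac{i \sqrt{2297727486734086766}}{1429858} \approx 1060.1 i$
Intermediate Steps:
$\sqrt{-1123864 - \frac{3920585}{-1429858}} = \sqrt{-1123864 - - \frac{3920585}{1429858}} = \sqrt{-1123864 + \frac{3920585}{1429858}} = \sqrt{- \frac{1606962010727}{1429858}} = \frac{i \sqrt{2297727486734086766}}{1429858}$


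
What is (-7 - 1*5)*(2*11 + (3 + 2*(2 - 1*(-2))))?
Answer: -396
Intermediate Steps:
(-7 - 1*5)*(2*11 + (3 + 2*(2 - 1*(-2)))) = (-7 - 5)*(22 + (3 + 2*(2 + 2))) = -12*(22 + (3 + 2*4)) = -12*(22 + (3 + 8)) = -12*(22 + 11) = -12*33 = -396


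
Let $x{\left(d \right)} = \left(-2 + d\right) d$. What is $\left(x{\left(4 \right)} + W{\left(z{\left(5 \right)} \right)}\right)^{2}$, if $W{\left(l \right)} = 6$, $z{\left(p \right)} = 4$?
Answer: $196$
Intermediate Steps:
$x{\left(d \right)} = d \left(-2 + d\right)$
$\left(x{\left(4 \right)} + W{\left(z{\left(5 \right)} \right)}\right)^{2} = \left(4 \left(-2 + 4\right) + 6\right)^{2} = \left(4 \cdot 2 + 6\right)^{2} = \left(8 + 6\right)^{2} = 14^{2} = 196$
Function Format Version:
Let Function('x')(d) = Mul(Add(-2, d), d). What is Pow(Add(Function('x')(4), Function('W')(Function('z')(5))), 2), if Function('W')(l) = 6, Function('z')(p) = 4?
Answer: 196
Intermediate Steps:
Function('x')(d) = Mul(d, Add(-2, d))
Pow(Add(Function('x')(4), Function('W')(Function('z')(5))), 2) = Pow(Add(Mul(4, Add(-2, 4)), 6), 2) = Pow(Add(Mul(4, 2), 6), 2) = Pow(Add(8, 6), 2) = Pow(14, 2) = 196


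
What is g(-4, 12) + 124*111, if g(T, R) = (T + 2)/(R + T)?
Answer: 55055/4 ≈ 13764.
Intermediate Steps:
g(T, R) = (2 + T)/(R + T)
g(-4, 12) + 124*111 = (2 - 4)/(12 - 4) + 124*111 = -2/8 + 13764 = (⅛)*(-2) + 13764 = -¼ + 13764 = 55055/4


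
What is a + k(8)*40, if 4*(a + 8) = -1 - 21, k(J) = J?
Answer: 613/2 ≈ 306.50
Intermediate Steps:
a = -27/2 (a = -8 + (-1 - 21)/4 = -8 + (¼)*(-22) = -8 - 11/2 = -27/2 ≈ -13.500)
a + k(8)*40 = -27/2 + 8*40 = -27/2 + 320 = 613/2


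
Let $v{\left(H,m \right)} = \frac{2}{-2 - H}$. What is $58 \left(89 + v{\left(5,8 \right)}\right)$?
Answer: $\frac{36018}{7} \approx 5145.4$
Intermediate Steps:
$58 \left(89 + v{\left(5,8 \right)}\right) = 58 \left(89 - \frac{2}{2 + 5}\right) = 58 \left(89 - \frac{2}{7}\right) = 58 \cdot \frac{621}{7} = \frac{36018}{7}$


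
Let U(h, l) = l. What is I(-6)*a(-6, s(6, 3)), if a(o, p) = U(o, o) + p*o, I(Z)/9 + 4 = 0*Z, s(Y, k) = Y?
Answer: 1512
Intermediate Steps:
I(Z) = -36 (I(Z) = -36 + 9*(0*Z) = -36 + 9*0 = -36 + 0 = -36)
a(o, p) = o + o*p (a(o, p) = o + p*o = o + o*p)
I(-6)*a(-6, s(6, 3)) = -(-216)*(1 + 6) = -(-216)*7 = -36*(-42) = 1512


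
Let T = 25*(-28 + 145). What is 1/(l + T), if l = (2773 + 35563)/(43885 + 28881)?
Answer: 36383/106439443 ≈ 0.00034182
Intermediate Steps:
T = 2925 (T = 25*117 = 2925)
l = 19168/36383 (l = 38336/72766 = 38336*(1/72766) = 19168/36383 ≈ 0.52684)
1/(l + T) = 1/(19168/36383 + 2925) = 1/(106439443/36383) = 36383/106439443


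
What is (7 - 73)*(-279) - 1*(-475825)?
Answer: 494239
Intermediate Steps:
(7 - 73)*(-279) - 1*(-475825) = -66*(-279) + 475825 = 18414 + 475825 = 494239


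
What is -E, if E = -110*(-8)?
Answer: -880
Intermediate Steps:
E = 880
-E = -1*880 = -880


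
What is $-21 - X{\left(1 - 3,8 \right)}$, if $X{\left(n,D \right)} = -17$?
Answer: $-4$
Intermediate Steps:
$-21 - X{\left(1 - 3,8 \right)} = -21 - -17 = -21 + 17 = -4$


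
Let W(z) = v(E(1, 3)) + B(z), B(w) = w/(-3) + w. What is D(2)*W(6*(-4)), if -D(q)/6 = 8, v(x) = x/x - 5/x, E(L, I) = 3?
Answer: 800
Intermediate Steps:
v(x) = 1 - 5/x
D(q) = -48 (D(q) = -6*8 = -48)
B(w) = 2*w/3 (B(w) = w*(-1/3) + w = -w/3 + w = 2*w/3)
W(z) = -2/3 + 2*z/3 (W(z) = (-5 + 3)/3 + 2*z/3 = (1/3)*(-2) + 2*z/3 = -2/3 + 2*z/3)
D(2)*W(6*(-4)) = -48*(-2/3 + 2*(6*(-4))/3) = -48*(-2/3 + (2/3)*(-24)) = -48*(-2/3 - 16) = -48*(-50/3) = 800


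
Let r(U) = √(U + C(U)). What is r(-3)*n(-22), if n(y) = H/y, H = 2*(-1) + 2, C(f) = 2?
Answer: 0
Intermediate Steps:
H = 0 (H = -2 + 2 = 0)
r(U) = √(2 + U) (r(U) = √(U + 2) = √(2 + U))
n(y) = 0 (n(y) = 0/y = 0)
r(-3)*n(-22) = √(2 - 3)*0 = √(-1)*0 = I*0 = 0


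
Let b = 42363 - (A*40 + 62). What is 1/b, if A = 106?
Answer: 1/38061 ≈ 2.6274e-5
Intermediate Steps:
b = 38061 (b = 42363 - (106*40 + 62) = 42363 - (4240 + 62) = 42363 - 1*4302 = 42363 - 4302 = 38061)
1/b = 1/38061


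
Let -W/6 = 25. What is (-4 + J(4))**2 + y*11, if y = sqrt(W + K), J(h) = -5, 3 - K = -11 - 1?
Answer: 81 + 33*I*sqrt(15) ≈ 81.0 + 127.81*I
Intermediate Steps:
K = 15 (K = 3 - (-11 - 1) = 3 - 1*(-12) = 3 + 12 = 15)
W = -150 (W = -6*25 = -150)
y = 3*I*sqrt(15) (y = sqrt(-150 + 15) = sqrt(-135) = 3*I*sqrt(15) ≈ 11.619*I)
(-4 + J(4))**2 + y*11 = (-4 - 5)**2 + (3*I*sqrt(15))*11 = (-9)**2 + 33*I*sqrt(15) = 81 + 33*I*sqrt(15)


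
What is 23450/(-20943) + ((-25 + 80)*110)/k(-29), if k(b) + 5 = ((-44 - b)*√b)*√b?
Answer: 11662165/900549 ≈ 12.950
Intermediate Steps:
k(b) = -5 + b*(-44 - b) (k(b) = -5 + ((-44 - b)*√b)*√b = -5 + (√b*(-44 - b))*√b = -5 + b*(-44 - b))
23450/(-20943) + ((-25 + 80)*110)/k(-29) = 23450/(-20943) + ((-25 + 80)*110)/(-5 - 1*(-29)² - 44*(-29)) = 23450*(-1/20943) + (55*110)/(-5 - 1*841 + 1276) = -23450/20943 + 6050/(-5 - 841 + 1276) = -23450/20943 + 6050/430 = -23450/20943 + 6050*(1/430) = -23450/20943 + 605/43 = 11662165/900549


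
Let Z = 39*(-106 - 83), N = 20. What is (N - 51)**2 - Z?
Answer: 8332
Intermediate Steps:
Z = -7371 (Z = 39*(-189) = -7371)
(N - 51)**2 - Z = (20 - 51)**2 - 1*(-7371) = (-31)**2 + 7371 = 961 + 7371 = 8332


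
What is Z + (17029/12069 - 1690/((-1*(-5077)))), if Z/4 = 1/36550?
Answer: 1207362158951/1119788070075 ≈ 1.0782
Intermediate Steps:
Z = 2/18275 (Z = 4/36550 = 4*(1/36550) = 2/18275 ≈ 0.00010944)
Z + (17029/12069 - 1690/((-1*(-5077)))) = 2/18275 + (17029/12069 - 1690/((-1*(-5077)))) = 2/18275 + (17029*(1/12069) - 1690/5077) = 2/18275 + (17029/12069 - 1690*1/5077) = 2/18275 + (17029/12069 - 1690/5077) = 2/18275 + 66059623/61274313 = 1207362158951/1119788070075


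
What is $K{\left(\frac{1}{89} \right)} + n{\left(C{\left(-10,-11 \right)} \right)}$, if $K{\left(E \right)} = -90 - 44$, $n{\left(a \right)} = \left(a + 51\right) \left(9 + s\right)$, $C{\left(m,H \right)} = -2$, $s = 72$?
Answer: $3835$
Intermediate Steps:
$n{\left(a \right)} = 4131 + 81 a$ ($n{\left(a \right)} = \left(a + 51\right) \left(9 + 72\right) = \left(51 + a\right) 81 = 4131 + 81 a$)
$K{\left(E \right)} = -134$
$K{\left(\frac{1}{89} \right)} + n{\left(C{\left(-10,-11 \right)} \right)} = -134 + \left(4131 + 81 \left(-2\right)\right) = -134 + \left(4131 - 162\right) = -134 + 3969 = 3835$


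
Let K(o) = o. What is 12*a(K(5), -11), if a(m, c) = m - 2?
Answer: 36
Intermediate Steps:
a(m, c) = -2 + m
12*a(K(5), -11) = 12*(-2 + 5) = 12*3 = 36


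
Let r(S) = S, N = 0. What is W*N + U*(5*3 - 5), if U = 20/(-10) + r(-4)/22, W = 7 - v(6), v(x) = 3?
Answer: -240/11 ≈ -21.818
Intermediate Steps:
W = 4 (W = 7 - 1*3 = 7 - 3 = 4)
U = -24/11 (U = 20/(-10) - 4/22 = 20*(-⅒) - 4*1/22 = -2 - 2/11 = -24/11 ≈ -2.1818)
W*N + U*(5*3 - 5) = 4*0 - 24*(5*3 - 5)/11 = 0 - 24*(15 - 5)/11 = 0 - 24/11*10 = 0 - 240/11 = -240/11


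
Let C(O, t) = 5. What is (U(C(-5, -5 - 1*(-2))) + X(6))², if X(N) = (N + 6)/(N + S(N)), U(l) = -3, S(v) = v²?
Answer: 361/49 ≈ 7.3673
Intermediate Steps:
X(N) = (6 + N)/(N + N²) (X(N) = (N + 6)/(N + N²) = (6 + N)/(N + N²))
(U(C(-5, -5 - 1*(-2))) + X(6))² = (-3 + (6 + 6)/(6*(1 + 6)))² = (-3 + (⅙)*12/7)² = (-3 + (⅙)*(⅐)*12)² = (-3 + 2/7)² = (-19/7)² = 361/49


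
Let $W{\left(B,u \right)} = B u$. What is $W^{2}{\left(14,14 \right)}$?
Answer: $38416$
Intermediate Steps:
$W^{2}{\left(14,14 \right)} = \left(14 \cdot 14\right)^{2} = 196^{2} = 38416$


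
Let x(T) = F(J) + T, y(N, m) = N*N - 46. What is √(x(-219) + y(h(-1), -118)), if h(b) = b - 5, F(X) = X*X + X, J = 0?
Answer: I*√229 ≈ 15.133*I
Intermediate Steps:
F(X) = X + X² (F(X) = X² + X = X + X²)
h(b) = -5 + b
y(N, m) = -46 + N² (y(N, m) = N² - 46 = -46 + N²)
x(T) = T (x(T) = 0*(1 + 0) + T = 0*1 + T = 0 + T = T)
√(x(-219) + y(h(-1), -118)) = √(-219 + (-46 + (-5 - 1)²)) = √(-219 + (-46 + (-6)²)) = √(-219 + (-46 + 36)) = √(-219 - 10) = √(-229) = I*√229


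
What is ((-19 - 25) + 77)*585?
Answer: 19305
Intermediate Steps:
((-19 - 25) + 77)*585 = (-44 + 77)*585 = 33*585 = 19305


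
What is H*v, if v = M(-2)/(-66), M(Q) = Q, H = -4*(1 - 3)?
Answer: 8/33 ≈ 0.24242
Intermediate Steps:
H = 8 (H = -4*(-2) = 8)
v = 1/33 (v = -2/(-66) = -2*(-1/66) = 1/33 ≈ 0.030303)
H*v = 8*(1/33) = 8/33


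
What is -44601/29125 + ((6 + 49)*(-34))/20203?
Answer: -955537753/588412375 ≈ -1.6239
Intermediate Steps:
-44601/29125 + ((6 + 49)*(-34))/20203 = -44601*1/29125 + (55*(-34))*(1/20203) = -44601/29125 - 1870*1/20203 = -44601/29125 - 1870/20203 = -955537753/588412375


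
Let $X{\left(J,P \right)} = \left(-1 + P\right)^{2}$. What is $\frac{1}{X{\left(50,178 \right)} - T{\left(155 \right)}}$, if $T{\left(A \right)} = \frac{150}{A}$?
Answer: $\frac{31}{971169} \approx 3.192 \cdot 10^{-5}$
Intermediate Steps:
$\frac{1}{X{\left(50,178 \right)} - T{\left(155 \right)}} = \frac{1}{\left(-1 + 178\right)^{2} - \frac{150}{155}} = \frac{1}{177^{2} - 150 \cdot \frac{1}{155}} = \frac{1}{31329 - \frac{30}{31}} = \frac{1}{\frac{971169}{31}} = \frac{31}{971169}$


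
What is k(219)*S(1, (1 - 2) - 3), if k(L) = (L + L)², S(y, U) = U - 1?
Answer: -959220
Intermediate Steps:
S(y, U) = -1 + U
k(L) = 4*L² (k(L) = (2*L)² = 4*L²)
k(219)*S(1, (1 - 2) - 3) = (4*219²)*(-1 + ((1 - 2) - 3)) = (4*47961)*(-1 + (-1 - 3)) = 191844*(-1 - 4) = 191844*(-5) = -959220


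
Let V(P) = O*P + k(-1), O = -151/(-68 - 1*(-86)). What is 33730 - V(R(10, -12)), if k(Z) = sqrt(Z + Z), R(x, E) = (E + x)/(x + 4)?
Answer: 4249829/126 - I*sqrt(2) ≈ 33729.0 - 1.4142*I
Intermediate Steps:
O = -151/18 (O = -151/(-68 + 86) = -151/18 ≈ -8.3889)
R(x, E) = (E + x)/(4 + x)
k(Z) = sqrt(2)*sqrt(Z) (k(Z) = sqrt(2*Z) = sqrt(2)*sqrt(Z))
V(P) = -151*P/18 + I*sqrt(2) (V(P) = -151*P/18 + sqrt(2)*sqrt(-1) = -151*P/18 + sqrt(2)*I = -151*P/18 + I*sqrt(2))
33730 - V(R(10, -12)) = 33730 - (-151*(-12 + 10)/(18*(4 + 10)) + I*sqrt(2)) = 33730 - (-151*(-2)/(18*14) + I*sqrt(2)) = 33730 - (-151*(-2)/252 + I*sqrt(2)) = 33730 - (-151/18*(-1/7) + I*sqrt(2)) = 33730 - (151/126 + I*sqrt(2)) = 33730 + (-151/126 - I*sqrt(2)) = 4249829/126 - I*sqrt(2)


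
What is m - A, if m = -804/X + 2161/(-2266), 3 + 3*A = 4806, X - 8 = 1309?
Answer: -1594189141/994774 ≈ -1602.6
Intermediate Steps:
X = 1317 (X = 8 + 1309 = 1317)
A = 1601 (A = -1 + (1/3)*4806 = -1 + 1602 = 1601)
m = -1555967/994774 (m = -804/1317 + 2161/(-2266) = -804*1/1317 + 2161*(-1/2266) = -268/439 - 2161/2266 = -1555967/994774 ≈ -1.5641)
m - A = -1555967/994774 - 1*1601 = -1555967/994774 - 1601 = -1594189141/994774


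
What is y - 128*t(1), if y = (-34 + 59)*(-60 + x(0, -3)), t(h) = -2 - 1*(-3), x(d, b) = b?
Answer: -1703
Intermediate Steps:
t(h) = 1 (t(h) = -2 + 3 = 1)
y = -1575 (y = (-34 + 59)*(-60 - 3) = 25*(-63) = -1575)
y - 128*t(1) = -1575 - 128*1 = -1575 - 128 = -1703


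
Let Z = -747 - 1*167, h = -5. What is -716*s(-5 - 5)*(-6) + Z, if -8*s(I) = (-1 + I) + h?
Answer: 7678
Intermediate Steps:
Z = -914 (Z = -747 - 167 = -914)
s(I) = ¾ - I/8 (s(I) = -((-1 + I) - 5)/8 = -(-6 + I)/8 = ¾ - I/8)
-716*s(-5 - 5)*(-6) + Z = -716*(¾ - (-5 - 5)/8)*(-6) - 914 = -716*(¾ - ⅛*(-10))*(-6) - 914 = -716*(¾ + 5/4)*(-6) - 914 = -1432*(-6) - 914 = -716*(-12) - 914 = 8592 - 914 = 7678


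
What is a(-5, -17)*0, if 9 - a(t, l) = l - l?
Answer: 0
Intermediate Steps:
a(t, l) = 9 (a(t, l) = 9 - (l - l) = 9 - 1*0 = 9 + 0 = 9)
a(-5, -17)*0 = 9*0 = 0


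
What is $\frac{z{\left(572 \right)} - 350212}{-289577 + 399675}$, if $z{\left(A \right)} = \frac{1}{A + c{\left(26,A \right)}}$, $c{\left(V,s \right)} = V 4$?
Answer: $- \frac{236743311}{74426248} \approx -3.1809$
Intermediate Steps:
$c{\left(V,s \right)} = 4 V$
$z{\left(A \right)} = \frac{1}{104 + A}$ ($z{\left(A \right)} = \frac{1}{A + 4 \cdot 26} = \frac{1}{A + 104} = \frac{1}{104 + A}$)
$\frac{z{\left(572 \right)} - 350212}{-289577 + 399675} = \frac{\frac{1}{104 + 572} - 350212}{-289577 + 399675} = \frac{\frac{1}{676} - 350212}{110098} = \left(\frac{1}{676} - 350212\right) \frac{1}{110098} = \left(- \frac{236743311}{676}\right) \frac{1}{110098} = - \frac{236743311}{74426248}$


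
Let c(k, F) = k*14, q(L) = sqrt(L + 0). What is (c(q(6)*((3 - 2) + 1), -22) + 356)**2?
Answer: 131440 + 19936*sqrt(6) ≈ 1.8027e+5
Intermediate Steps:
q(L) = sqrt(L)
c(k, F) = 14*k
(c(q(6)*((3 - 2) + 1), -22) + 356)**2 = (14*(sqrt(6)*((3 - 2) + 1)) + 356)**2 = (14*(sqrt(6)*(1 + 1)) + 356)**2 = (14*(sqrt(6)*2) + 356)**2 = (14*(2*sqrt(6)) + 356)**2 = (28*sqrt(6) + 356)**2 = (356 + 28*sqrt(6))**2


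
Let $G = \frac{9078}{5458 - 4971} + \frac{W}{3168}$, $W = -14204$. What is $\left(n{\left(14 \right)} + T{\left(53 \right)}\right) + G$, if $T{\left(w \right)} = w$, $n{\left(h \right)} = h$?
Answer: $\frac{31302607}{385704} \approx 81.157$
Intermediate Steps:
$G = \frac{5460439}{385704}$ ($G = \frac{9078}{5458 - 4971} - \frac{14204}{3168} = \frac{9078}{487} - \frac{3551}{792} = \frac{5460439}{385704} \approx 14.157$)
$\left(n{\left(14 \right)} + T{\left(53 \right)}\right) + G = \left(14 + 53\right) + \frac{5460439}{385704} = 67 + \frac{5460439}{385704} = \frac{31302607}{385704}$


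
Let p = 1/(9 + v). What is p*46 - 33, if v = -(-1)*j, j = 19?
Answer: -439/14 ≈ -31.357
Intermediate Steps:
v = 19 (v = -(-1)*19 = -1*(-19) = 19)
p = 1/28 (p = 1/(9 + 19) = 1/28 ≈ 0.035714)
p*46 - 33 = (1/28)*46 - 33 = 23/14 - 33 = -439/14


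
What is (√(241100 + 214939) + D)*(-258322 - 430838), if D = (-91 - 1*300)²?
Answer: -105359469960 - 2067480*√50671 ≈ -1.0582e+11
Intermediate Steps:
D = 152881 (D = (-91 - 300)² = (-391)² = 152881)
(√(241100 + 214939) + D)*(-258322 - 430838) = (√(241100 + 214939) + 152881)*(-258322 - 430838) = (√456039 + 152881)*(-689160) = (3*√50671 + 152881)*(-689160) = (152881 + 3*√50671)*(-689160) = -105359469960 - 2067480*√50671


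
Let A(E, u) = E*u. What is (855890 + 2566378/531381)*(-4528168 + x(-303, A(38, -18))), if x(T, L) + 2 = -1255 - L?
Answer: -2059699713550700788/531381 ≈ -3.8761e+12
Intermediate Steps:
x(T, L) = -1257 - L (x(T, L) = -2 + (-1255 - L) = -1257 - L)
(855890 + 2566378/531381)*(-4528168 + x(-303, A(38, -18))) = (855890 + 2566378/531381)*(-4528168 + (-1257 - 38*(-18))) = (855890 + 2566378*(1/531381))*(-4528168 + (-1257 - 1*(-684))) = (855890 + 2566378/531381)*(-4528168 + (-1257 + 684)) = 454806250468*(-4528168 - 573)/531381 = (454806250468/531381)*(-4528741) = -2059699713550700788/531381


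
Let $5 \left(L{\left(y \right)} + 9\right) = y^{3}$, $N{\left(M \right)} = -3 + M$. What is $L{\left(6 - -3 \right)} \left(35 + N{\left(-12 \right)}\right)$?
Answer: $2736$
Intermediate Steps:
$L{\left(y \right)} = -9 + \frac{y^{3}}{5}$
$L{\left(6 - -3 \right)} \left(35 + N{\left(-12 \right)}\right) = \left(-9 + \frac{\left(6 - -3\right)^{3}}{5}\right) \left(35 - 15\right) = \left(-9 + \frac{\left(6 + 3\right)^{3}}{5}\right) \left(35 - 15\right) = \left(-9 + \frac{9^{3}}{5}\right) 20 = \left(-9 + \frac{1}{5} \cdot 729\right) 20 = \left(-9 + \frac{729}{5}\right) 20 = \frac{684}{5} \cdot 20 = 2736$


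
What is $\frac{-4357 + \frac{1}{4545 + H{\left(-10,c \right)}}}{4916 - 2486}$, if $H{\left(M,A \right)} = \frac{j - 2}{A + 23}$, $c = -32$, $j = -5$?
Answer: $- \frac{35650715}{19883232} \approx -1.793$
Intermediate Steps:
$H{\left(M,A \right)} = - \frac{7}{23 + A}$ ($H{\left(M,A \right)} = \frac{-5 - 2}{A + 23} = - \frac{7}{23 + A}$)
$\frac{-4357 + \frac{1}{4545 + H{\left(-10,c \right)}}}{4916 - 2486} = \frac{-4357 + \frac{1}{4545 - \frac{7}{23 - 32}}}{4916 - 2486} = \frac{-4357 + \frac{1}{4545 - \frac{7}{-9}}}{2430} = \left(-4357 + \frac{1}{4545 - - \frac{7}{9}}\right) \frac{1}{2430} = \left(-4357 + \frac{1}{4545 + \frac{7}{9}}\right) \frac{1}{2430} = \left(-4357 + \frac{1}{\frac{40912}{9}}\right) \frac{1}{2430} = \left(-4357 + \frac{9}{40912}\right) \frac{1}{2430} = \left(- \frac{178253575}{40912}\right) \frac{1}{2430} = - \frac{35650715}{19883232}$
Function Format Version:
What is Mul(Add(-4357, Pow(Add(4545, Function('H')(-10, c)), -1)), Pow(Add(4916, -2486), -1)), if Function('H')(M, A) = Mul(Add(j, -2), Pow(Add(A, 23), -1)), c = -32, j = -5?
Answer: Rational(-35650715, 19883232) ≈ -1.7930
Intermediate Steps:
Function('H')(M, A) = Mul(-7, Pow(Add(23, A), -1)) (Function('H')(M, A) = Mul(Add(-5, -2), Pow(Add(A, 23), -1)) = Mul(-7, Pow(Add(23, A), -1)))
Mul(Add(-4357, Pow(Add(4545, Function('H')(-10, c)), -1)), Pow(Add(4916, -2486), -1)) = Mul(Add(-4357, Pow(Add(4545, Mul(-7, Pow(Add(23, -32), -1))), -1)), Pow(Add(4916, -2486), -1)) = Mul(Add(-4357, Pow(Add(4545, Mul(-7, Pow(-9, -1))), -1)), Pow(2430, -1)) = Mul(Add(-4357, Pow(Add(4545, Mul(-7, Rational(-1, 9))), -1)), Rational(1, 2430)) = Mul(Add(-4357, Pow(Add(4545, Rational(7, 9)), -1)), Rational(1, 2430)) = Mul(Add(-4357, Pow(Rational(40912, 9), -1)), Rational(1, 2430)) = Mul(Add(-4357, Rational(9, 40912)), Rational(1, 2430)) = Mul(Rational(-178253575, 40912), Rational(1, 2430)) = Rational(-35650715, 19883232)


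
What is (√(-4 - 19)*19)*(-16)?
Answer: -304*I*√23 ≈ -1457.9*I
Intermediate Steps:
(√(-4 - 19)*19)*(-16) = (√(-23)*19)*(-16) = ((I*√23)*19)*(-16) = (19*I*√23)*(-16) = -304*I*√23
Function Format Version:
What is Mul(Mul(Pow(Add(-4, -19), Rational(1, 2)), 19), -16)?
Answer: Mul(-304, I, Pow(23, Rational(1, 2))) ≈ Mul(-1457.9, I)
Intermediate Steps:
Mul(Mul(Pow(Add(-4, -19), Rational(1, 2)), 19), -16) = Mul(Mul(Pow(-23, Rational(1, 2)), 19), -16) = Mul(Mul(Mul(I, Pow(23, Rational(1, 2))), 19), -16) = Mul(Mul(19, I, Pow(23, Rational(1, 2))), -16) = Mul(-304, I, Pow(23, Rational(1, 2)))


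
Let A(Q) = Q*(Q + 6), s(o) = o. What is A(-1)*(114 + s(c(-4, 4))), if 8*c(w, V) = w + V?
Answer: -570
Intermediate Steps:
c(w, V) = V/8 + w/8 (c(w, V) = (w + V)/8 = (V + w)/8 = V/8 + w/8)
A(Q) = Q*(6 + Q)
A(-1)*(114 + s(c(-4, 4))) = (-(6 - 1))*(114 + ((1/8)*4 + (1/8)*(-4))) = (-1*5)*(114 + (1/2 - 1/2)) = -5*(114 + 0) = -5*114 = -570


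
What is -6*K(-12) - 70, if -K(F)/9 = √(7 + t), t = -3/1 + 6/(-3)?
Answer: -70 + 54*√2 ≈ 6.3675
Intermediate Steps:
t = -5 (t = -3*1 + 6*(-⅓) = -3 - 2 = -5)
K(F) = -9*√2 (K(F) = -9*√(7 - 5) = -9*√2)
-6*K(-12) - 70 = -(-54)*√2 - 70 = 54*√2 - 70 = -70 + 54*√2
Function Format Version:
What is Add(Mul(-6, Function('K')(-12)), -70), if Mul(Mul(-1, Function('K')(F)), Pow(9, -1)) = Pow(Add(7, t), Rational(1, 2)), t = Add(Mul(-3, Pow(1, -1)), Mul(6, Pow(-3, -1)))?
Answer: Add(-70, Mul(54, Pow(2, Rational(1, 2)))) ≈ 6.3675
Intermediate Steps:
t = -5 (t = Add(Mul(-3, 1), Mul(6, Rational(-1, 3))) = Add(-3, -2) = -5)
Function('K')(F) = Mul(-9, Pow(2, Rational(1, 2))) (Function('K')(F) = Mul(-9, Pow(Add(7, -5), Rational(1, 2))) = Mul(-9, Pow(2, Rational(1, 2))))
Add(Mul(-6, Function('K')(-12)), -70) = Add(Mul(-6, Mul(-9, Pow(2, Rational(1, 2)))), -70) = Add(Mul(54, Pow(2, Rational(1, 2))), -70) = Add(-70, Mul(54, Pow(2, Rational(1, 2))))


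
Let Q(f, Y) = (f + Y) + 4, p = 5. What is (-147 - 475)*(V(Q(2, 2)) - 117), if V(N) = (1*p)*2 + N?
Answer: 61578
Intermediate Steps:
Q(f, Y) = 4 + Y + f (Q(f, Y) = (Y + f) + 4 = 4 + Y + f)
V(N) = 10 + N (V(N) = (1*5)*2 + N = 5*2 + N = 10 + N)
(-147 - 475)*(V(Q(2, 2)) - 117) = (-147 - 475)*((10 + (4 + 2 + 2)) - 117) = -622*((10 + 8) - 117) = -622*(18 - 117) = -622*(-99) = 61578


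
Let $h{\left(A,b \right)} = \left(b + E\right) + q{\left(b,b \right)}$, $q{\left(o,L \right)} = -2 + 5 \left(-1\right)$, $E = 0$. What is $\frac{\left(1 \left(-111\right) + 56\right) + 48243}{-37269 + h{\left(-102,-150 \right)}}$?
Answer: $- \frac{24094}{18713} \approx -1.2876$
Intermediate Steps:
$q{\left(o,L \right)} = -7$ ($q{\left(o,L \right)} = -2 - 5 = -7$)
$h{\left(A,b \right)} = -7 + b$ ($h{\left(A,b \right)} = \left(b + 0\right) - 7 = b - 7 = -7 + b$)
$\frac{\left(1 \left(-111\right) + 56\right) + 48243}{-37269 + h{\left(-102,-150 \right)}} = \frac{\left(1 \left(-111\right) + 56\right) + 48243}{-37269 - 157} = \frac{\left(-111 + 56\right) + 48243}{-37269 - 157} = \frac{-55 + 48243}{-37426} = 48188 \left(- \frac{1}{37426}\right) = - \frac{24094}{18713}$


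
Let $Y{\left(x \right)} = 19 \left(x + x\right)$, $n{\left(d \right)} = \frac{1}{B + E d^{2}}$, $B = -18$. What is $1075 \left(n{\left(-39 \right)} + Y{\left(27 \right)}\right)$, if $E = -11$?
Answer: $\frac{18473308475}{16749} \approx 1.103 \cdot 10^{6}$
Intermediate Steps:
$n{\left(d \right)} = \frac{1}{-18 - 11 d^{2}}$
$Y{\left(x \right)} = 38 x$ ($Y{\left(x \right)} = 19 \cdot 2 x = 38 x$)
$1075 \left(n{\left(-39 \right)} + Y{\left(27 \right)}\right) = 1075 \left(- \frac{1}{18 + 11 \left(-39\right)^{2}} + 38 \cdot 27\right) = 1075 \left(- \frac{1}{18 + 11 \cdot 1521} + 1026\right) = 1075 \left(- \frac{1}{18 + 16731} + 1026\right) = 1075 \left(- \frac{1}{16749} + 1026\right) = 1075 \cdot \frac{17184473}{16749} = \frac{18473308475}{16749}$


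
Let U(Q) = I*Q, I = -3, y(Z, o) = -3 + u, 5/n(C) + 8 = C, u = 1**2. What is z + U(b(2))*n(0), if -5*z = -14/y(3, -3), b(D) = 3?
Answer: 169/40 ≈ 4.2250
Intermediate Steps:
u = 1
n(C) = 5/(-8 + C)
y(Z, o) = -2 (y(Z, o) = -3 + 1 = -2)
z = -7/5 (z = -(-14)/(5*(-2)) = -(-14)*(-1)/(5*2) = -1/5*7 = -7/5 ≈ -1.4000)
U(Q) = -3*Q
z + U(b(2))*n(0) = -7/5 + (-3*3)*(5/(-8 + 0)) = -7/5 - 45/(-8) = -7/5 - 45*(-1)/8 = -7/5 - 9*(-5/8) = -7/5 + 45/8 = 169/40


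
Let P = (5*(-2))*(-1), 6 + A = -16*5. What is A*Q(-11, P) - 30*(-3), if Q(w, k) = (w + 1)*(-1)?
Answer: -770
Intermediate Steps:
A = -86 (A = -6 - 16*5 = -6 - 80 = -86)
P = 10 (P = -10*(-1) = 10)
Q(w, k) = -1 - w (Q(w, k) = (1 + w)*(-1) = -1 - w)
A*Q(-11, P) - 30*(-3) = -86*(-1 - 1*(-11)) - 30*(-3) = -86*(-1 + 11) + 90 = -86*10 + 90 = -860 + 90 = -770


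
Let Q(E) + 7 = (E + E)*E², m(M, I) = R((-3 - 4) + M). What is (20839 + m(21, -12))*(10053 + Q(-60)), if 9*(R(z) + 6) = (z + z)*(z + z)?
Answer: -79445921074/9 ≈ -8.8273e+9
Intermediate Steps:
R(z) = -6 + 4*z²/9 (R(z) = -6 + ((z + z)*(z + z))/9 = -6 + ((2*z)*(2*z))/9 = -6 + (4*z²)/9 = -6 + 4*z²/9)
m(M, I) = -6 + 4*(-7 + M)²/9 (m(M, I) = -6 + 4*((-3 - 4) + M)²/9 = -6 + 4*(-7 + M)²/9)
Q(E) = -7 + 2*E³ (Q(E) = -7 + (E + E)*E² = -7 + (2*E)*E² = -7 + 2*E³)
(20839 + m(21, -12))*(10053 + Q(-60)) = (20839 + (-6 + 4*(-7 + 21)²/9))*(10053 + (-7 + 2*(-60)³)) = (20839 + (-6 + (4/9)*14²))*(10053 + (-7 + 2*(-216000))) = (20839 + (-6 + (4/9)*196))*(10053 + (-7 - 432000)) = (20839 + (-6 + 784/9))*(10053 - 432007) = (20839 + 730/9)*(-421954) = (188281/9)*(-421954) = -79445921074/9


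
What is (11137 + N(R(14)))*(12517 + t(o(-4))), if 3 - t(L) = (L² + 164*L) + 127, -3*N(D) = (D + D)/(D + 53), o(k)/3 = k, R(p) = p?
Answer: 10608294151/67 ≈ 1.5833e+8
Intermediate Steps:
o(k) = 3*k
N(D) = -2*D/(3*(53 + D)) (N(D) = -(D + D)/(3*(D + 53)) = -2*D/(3*(53 + D)))
t(L) = -124 - L² - 164*L (t(L) = 3 - ((L² + 164*L) + 127) = 3 - (127 + L² + 164*L) = 3 + (-127 - L² - 164*L) = -124 - L² - 164*L)
(11137 + N(R(14)))*(12517 + t(o(-4))) = (11137 - 2*14/(159 + 3*14))*(12517 + (-124 - (3*(-4))² - 492*(-4))) = (11137 - 2*14/(159 + 42))*(12517 + (-124 - 1*(-12)² - 164*(-12))) = (11137 - 2*14/201)*(12517 + (-124 - 1*144 + 1968)) = (11137 - 2*14*1/201)*(12517 + (-124 - 144 + 1968)) = (11137 - 28/201)*(12517 + 1700) = (2238509/201)*14217 = 10608294151/67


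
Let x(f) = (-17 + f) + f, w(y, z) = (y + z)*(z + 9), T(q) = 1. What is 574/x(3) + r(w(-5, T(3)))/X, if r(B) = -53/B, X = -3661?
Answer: -84057143/1610840 ≈ -52.182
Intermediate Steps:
w(y, z) = (9 + z)*(y + z) (w(y, z) = (y + z)*(9 + z) = (9 + z)*(y + z))
x(f) = -17 + 2*f
574/x(3) + r(w(-5, T(3)))/X = 574/(-17 + 2*3) - 53/(1**2 + 9*(-5) + 9*1 - 5*1)/(-3661) = 574/(-17 + 6) - 53/(1 - 45 + 9 - 5)*(-1/3661) = 574/(-11) - 53/(-40)*(-1/3661) = 574*(-1/11) - 53*(-1/40)*(-1/3661) = -574/11 + (53/40)*(-1/3661) = -574/11 - 53/146440 = -84057143/1610840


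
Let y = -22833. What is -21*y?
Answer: 479493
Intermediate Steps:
-21*y = -21*(-22833) = 479493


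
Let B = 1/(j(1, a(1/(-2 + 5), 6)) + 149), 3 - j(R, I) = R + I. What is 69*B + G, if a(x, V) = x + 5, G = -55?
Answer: -1036/19 ≈ -54.526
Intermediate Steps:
a(x, V) = 5 + x
j(R, I) = 3 - I - R (j(R, I) = 3 - (R + I) = 3 - (I + R) = 3 + (-I - R) = 3 - I - R)
B = 3/437 (B = 1/((3 - (5 + 1/(-2 + 5)) - 1*1) + 149) = 1/((3 - (5 + 1/3) - 1) + 149) = 1/((3 - (5 + ⅓) - 1) + 149) = 1/((3 - 1*16/3 - 1) + 149) = 1/((3 - 16/3 - 1) + 149) = 1/(-10/3 + 149) = 1/(437/3) = 3/437 ≈ 0.0068650)
69*B + G = 69*(3/437) - 55 = 9/19 - 55 = -1036/19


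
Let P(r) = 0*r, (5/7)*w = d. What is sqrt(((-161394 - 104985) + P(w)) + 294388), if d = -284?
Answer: sqrt(28009) ≈ 167.36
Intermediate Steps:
w = -1988/5 (w = (7/5)*(-284) = -1988/5 ≈ -397.60)
P(r) = 0
sqrt(((-161394 - 104985) + P(w)) + 294388) = sqrt(((-161394 - 104985) + 0) + 294388) = sqrt((-266379 + 0) + 294388) = sqrt(-266379 + 294388) = sqrt(28009)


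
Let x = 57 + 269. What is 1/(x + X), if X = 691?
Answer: 1/1017 ≈ 0.00098328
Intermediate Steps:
x = 326
1/(x + X) = 1/(326 + 691) = 1/1017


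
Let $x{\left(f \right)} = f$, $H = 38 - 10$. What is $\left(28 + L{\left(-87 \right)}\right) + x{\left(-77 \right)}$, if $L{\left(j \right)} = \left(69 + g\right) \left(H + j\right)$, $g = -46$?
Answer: $-1406$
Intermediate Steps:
$H = 28$ ($H = 38 - 10 = 28$)
$L{\left(j \right)} = 644 + 23 j$ ($L{\left(j \right)} = \left(69 - 46\right) \left(28 + j\right) = 23 \left(28 + j\right) = 644 + 23 j$)
$\left(28 + L{\left(-87 \right)}\right) + x{\left(-77 \right)} = \left(28 + \left(644 + 23 \left(-87\right)\right)\right) - 77 = \left(28 + \left(644 - 2001\right)\right) - 77 = \left(28 - 1357\right) - 77 = -1329 - 77 = -1406$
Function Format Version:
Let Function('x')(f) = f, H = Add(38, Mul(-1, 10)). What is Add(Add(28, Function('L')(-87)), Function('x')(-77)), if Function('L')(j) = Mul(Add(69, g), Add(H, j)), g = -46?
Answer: -1406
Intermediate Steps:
H = 28 (H = Add(38, -10) = 28)
Function('L')(j) = Add(644, Mul(23, j)) (Function('L')(j) = Mul(Add(69, -46), Add(28, j)) = Mul(23, Add(28, j)) = Add(644, Mul(23, j)))
Add(Add(28, Function('L')(-87)), Function('x')(-77)) = Add(Add(28, Add(644, Mul(23, -87))), -77) = Add(Add(28, Add(644, -2001)), -77) = Add(Add(28, -1357), -77) = Add(-1329, -77) = -1406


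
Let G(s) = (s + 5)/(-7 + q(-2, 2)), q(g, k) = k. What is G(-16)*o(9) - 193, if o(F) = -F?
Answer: -1064/5 ≈ -212.80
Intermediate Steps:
G(s) = -1 - s/5 (G(s) = (s + 5)/(-7 + 2) = (5 + s)/(-5) = (5 + s)*(-1/5) = -1 - s/5)
G(-16)*o(9) - 193 = (-1 - 1/5*(-16))*(-1*9) - 193 = (-1 + 16/5)*(-9) - 193 = (11/5)*(-9) - 193 = -99/5 - 193 = -1064/5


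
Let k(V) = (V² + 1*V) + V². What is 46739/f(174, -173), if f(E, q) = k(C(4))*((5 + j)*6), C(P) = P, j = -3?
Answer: 46739/432 ≈ 108.19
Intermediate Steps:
k(V) = V + 2*V² (k(V) = (V² + V) + V² = (V + V²) + V² = V + 2*V²)
f(E, q) = 432 (f(E, q) = (4*(1 + 2*4))*((5 - 3)*6) = (4*(1 + 8))*(2*6) = (4*9)*12 = 36*12 = 432)
46739/f(174, -173) = 46739/432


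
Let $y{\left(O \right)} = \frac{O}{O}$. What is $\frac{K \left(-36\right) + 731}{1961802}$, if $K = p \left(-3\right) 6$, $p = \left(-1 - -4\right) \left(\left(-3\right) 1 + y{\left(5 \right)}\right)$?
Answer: $- \frac{3157}{1961802} \approx -0.0016092$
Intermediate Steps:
$y{\left(O \right)} = 1$
$p = -6$ ($p = \left(-1 - -4\right) \left(\left(-3\right) 1 + 1\right) = \left(-1 + 4\right) \left(-3 + 1\right) = 3 \left(-2\right) = -6$)
$K = 108$ ($K = \left(-6\right) \left(-3\right) 6 = 18 \cdot 6 = 108$)
$\frac{K \left(-36\right) + 731}{1961802} = \frac{108 \left(-36\right) + 731}{1961802} = \left(-3888 + 731\right) \frac{1}{1961802} = \left(-3157\right) \frac{1}{1961802} = - \frac{3157}{1961802}$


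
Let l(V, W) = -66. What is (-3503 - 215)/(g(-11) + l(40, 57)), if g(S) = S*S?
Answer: -338/5 ≈ -67.600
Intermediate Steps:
g(S) = S**2
(-3503 - 215)/(g(-11) + l(40, 57)) = (-3503 - 215)/((-11)**2 - 66) = -3718/(121 - 66) = -3718/55 = -3718*1/55 = -338/5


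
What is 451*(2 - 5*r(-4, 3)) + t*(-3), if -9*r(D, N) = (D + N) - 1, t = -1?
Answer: 3635/9 ≈ 403.89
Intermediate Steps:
r(D, N) = 1/9 - D/9 - N/9 (r(D, N) = -((D + N) - 1)/9 = -(-1 + D + N)/9 = 1/9 - D/9 - N/9)
451*(2 - 5*r(-4, 3)) + t*(-3) = 451*(2 - 5*(1/9 - 1/9*(-4) - 1/9*3)) - 1*(-3) = 451*(2 - 5*(1/9 + 4/9 - 1/3)) + 3 = 451*(2 - 5*2/9) + 3 = 451*(2 - 10/9) + 3 = 451*(8/9) + 3 = 3608/9 + 3 = 3635/9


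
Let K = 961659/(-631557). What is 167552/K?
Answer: -3919208832/35617 ≈ -1.1004e+5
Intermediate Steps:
K = -35617/23391 (K = 961659*(-1/631557) = -35617/23391 ≈ -1.5227)
167552/K = 167552/(-35617/23391) = 167552*(-23391/35617) = -3919208832/35617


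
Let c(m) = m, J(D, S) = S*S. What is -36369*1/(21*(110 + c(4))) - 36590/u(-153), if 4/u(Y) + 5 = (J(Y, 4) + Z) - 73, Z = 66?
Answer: -9736981/266 ≈ -36605.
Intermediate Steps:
J(D, S) = S**2
u(Y) = 1 (u(Y) = 4/(-5 + ((4**2 + 66) - 73)) = 4/(-5 + ((16 + 66) - 73)) = 4/(-5 + (82 - 73)) = 4/(-5 + 9) = 4/4 = 4*(1/4) = 1)
-36369*1/(21*(110 + c(4))) - 36590/u(-153) = -36369*1/(21*(110 + 4)) - 36590/1 = -36369/(21*114) - 36590*1 = -36369/2394 - 36590 = -36369*1/2394 - 36590 = -4041/266 - 36590 = -9736981/266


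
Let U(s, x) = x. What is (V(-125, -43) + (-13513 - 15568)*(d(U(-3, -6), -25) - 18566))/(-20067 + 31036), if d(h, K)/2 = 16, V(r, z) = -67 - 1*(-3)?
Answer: 76998170/1567 ≈ 49137.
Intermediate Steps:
V(r, z) = -64 (V(r, z) = -67 + 3 = -64)
d(h, K) = 32 (d(h, K) = 2*16 = 32)
(V(-125, -43) + (-13513 - 15568)*(d(U(-3, -6), -25) - 18566))/(-20067 + 31036) = (-64 + (-13513 - 15568)*(32 - 18566))/(-20067 + 31036) = (-64 - 29081*(-18534))/10969 = (-64 + 538987254)*(1/10969) = 538987190*(1/10969) = 76998170/1567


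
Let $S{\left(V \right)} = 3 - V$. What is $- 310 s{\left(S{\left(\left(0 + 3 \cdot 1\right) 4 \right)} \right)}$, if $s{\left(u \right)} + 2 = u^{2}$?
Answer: $-24490$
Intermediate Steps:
$s{\left(u \right)} = -2 + u^{2}$
$- 310 s{\left(S{\left(\left(0 + 3 \cdot 1\right) 4 \right)} \right)} = - 310 \left(-2 + \left(3 - \left(0 + 3 \cdot 1\right) 4\right)^{2}\right) = - 310 \left(-2 + \left(3 - \left(0 + 3\right) 4\right)^{2}\right) = - 310 \left(-2 + \left(3 - 3 \cdot 4\right)^{2}\right) = - 310 \left(-2 + \left(3 - 12\right)^{2}\right) = - 310 \left(-2 + \left(-9\right)^{2}\right) = - 310 \left(-2 + 81\right) = \left(-310\right) 79 = -24490$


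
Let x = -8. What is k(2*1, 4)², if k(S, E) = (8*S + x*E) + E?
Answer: 144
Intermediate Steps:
k(S, E) = -7*E + 8*S (k(S, E) = (8*S - 8*E) + E = (-8*E + 8*S) + E = -7*E + 8*S)
k(2*1, 4)² = (-7*4 + 8*(2*1))² = (-28 + 8*2)² = (-28 + 16)² = (-12)² = 144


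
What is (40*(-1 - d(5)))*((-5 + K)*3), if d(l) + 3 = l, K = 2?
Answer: 1080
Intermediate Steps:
d(l) = -3 + l
(40*(-1 - d(5)))*((-5 + K)*3) = (40*(-1 - (-3 + 5)))*((-5 + 2)*3) = (40*(-1 - 1*2))*(-3*3) = (40*(-1 - 2))*(-9) = (40*(-3))*(-9) = -120*(-9) = 1080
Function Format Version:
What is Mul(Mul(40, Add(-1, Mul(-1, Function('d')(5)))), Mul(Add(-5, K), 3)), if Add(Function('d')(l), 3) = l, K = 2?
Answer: 1080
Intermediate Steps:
Function('d')(l) = Add(-3, l)
Mul(Mul(40, Add(-1, Mul(-1, Function('d')(5)))), Mul(Add(-5, K), 3)) = Mul(Mul(40, Add(-1, Mul(-1, Add(-3, 5)))), Mul(Add(-5, 2), 3)) = Mul(Mul(40, Add(-1, Mul(-1, 2))), Mul(-3, 3)) = Mul(Mul(40, Add(-1, -2)), -9) = Mul(Mul(40, -3), -9) = Mul(-120, -9) = 1080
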